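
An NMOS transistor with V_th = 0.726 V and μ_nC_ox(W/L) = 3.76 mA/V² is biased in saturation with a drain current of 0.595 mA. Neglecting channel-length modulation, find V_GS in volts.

V_GS = 1.29 V

In saturation I_D = ½ k_n (V_GS − V_th)², so V_GS − V_th = √(2 I_D / k_n) = √(2 × 0.595 / 3.76) = 0.563 V.
V_GS = 0.726 + 0.563 = 1.29 V.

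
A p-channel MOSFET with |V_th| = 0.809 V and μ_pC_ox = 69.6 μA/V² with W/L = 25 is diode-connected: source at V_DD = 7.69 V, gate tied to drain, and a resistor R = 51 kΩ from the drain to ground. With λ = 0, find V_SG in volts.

V_SG = 1.19 V

With gate tied to drain, V_SG = V_SD ≥ V_SG − |V_th|, so the device is in saturation.
k_p = μ_pC_ox · (W/L) = 1.74 mA/V².
KCL at the drain: ½ k_p (V_SG − |V_th|)² = (V_DD − V_SG)/R.
Let x = V_SG − 0.809. Then 44.4 x² + x − 6.881 = 0, giving x = 0.383 V (positive root), so V_SG = 1.19 V.
I_D = (V_DD − V_SG)/R = (7.69 − 1.19) / 51 = 0.127 mA.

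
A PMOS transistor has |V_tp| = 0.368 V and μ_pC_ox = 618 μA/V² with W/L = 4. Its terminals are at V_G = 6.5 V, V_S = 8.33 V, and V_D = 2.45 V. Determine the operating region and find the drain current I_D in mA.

V_SG = V_S − V_G = 8.33 − 6.5 = 1.83 V; V_SD = V_S − V_D = 8.33 − 2.45 = 5.88 V.
k_p = μ_pC_ox · (W/L) = 2.472 mA/V².
V_ov = V_SG − |V_tp| = 1.83 − 0.368 = 1.46 V.
Since V_SD = 5.88 V ≥ V_ov = 1.46 V, the device is in saturation.
I_D = ½ k_p V_ov² = 0.5 × 2.472 × 1.46² = 2.64 mA.

Saturation; I_D = 2.64 mA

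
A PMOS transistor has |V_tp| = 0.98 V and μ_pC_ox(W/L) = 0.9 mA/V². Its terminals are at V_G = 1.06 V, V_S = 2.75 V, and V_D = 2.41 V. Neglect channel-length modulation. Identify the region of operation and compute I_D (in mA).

V_SG = V_S − V_G = 2.75 − 1.06 = 1.69 V; V_SD = V_S − V_D = 2.75 − 2.41 = 0.34 V.
V_ov = V_SG − |V_tp| = 1.69 − 0.98 = 0.71 V.
Since V_SD = 0.34 V < V_ov = 0.71 V, the device is in the triode region.
I_D = k_p [V_ov · V_SD − ½ V_SD²] = 0.9 × [0.71 × 0.34 − 0.5 × 0.34²] = 0.165 mA.

Triode; I_D = 0.165 mA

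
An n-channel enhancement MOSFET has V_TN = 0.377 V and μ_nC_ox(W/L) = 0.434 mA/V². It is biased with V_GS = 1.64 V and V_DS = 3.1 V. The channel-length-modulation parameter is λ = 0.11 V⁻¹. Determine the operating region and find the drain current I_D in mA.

V_ov = V_GS − V_TN = 1.64 − 0.377 = 1.26 V.
Since V_DS = 3.1 V ≥ V_ov = 1.26 V, the device is in saturation.
I_D = ½ k_n V_ov² (1 + λ V_DS) = 0.5 × 0.434 × 1.26² × (1 + 0.11 × 3.1) = 0.464 mA.

Saturation; I_D = 0.464 mA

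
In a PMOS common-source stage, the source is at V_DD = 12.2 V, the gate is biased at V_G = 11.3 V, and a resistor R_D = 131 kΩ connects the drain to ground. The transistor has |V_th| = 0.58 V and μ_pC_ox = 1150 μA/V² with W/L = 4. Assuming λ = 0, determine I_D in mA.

V_SG = V_DD − V_G = 12.2 − 11.3 = 0.9 V, so V_ov = 0.9 − 0.58 = 0.32 V.
k_p = μ_pC_ox · (W/L) = 4.6 mA/V².
Assume saturation: I_D = ½ k_p V_ov² = 0.5 × 4.6 × 0.32² = 0.236 mA, giving V_SD = V_DD − I_D R_D = 12.2 − 0.236 × 131 = -18.7 V.
But -18.7 V < V_ov = 0.32 V, so the device is actually in triode.
In triode I_D = k_p[V_ov V_SD − ½ V_SD²] and I_D = (V_DD − V_SD)/R_D. Equating: 301 V_SD² − 193.8 V_SD + 12.2 = 0, giving V_SD = 0.0707 V (the root below V_ov).
I_D = (12.2 − 0.0707) / 131 = 0.0926 mA.

I_D = 0.0926 mA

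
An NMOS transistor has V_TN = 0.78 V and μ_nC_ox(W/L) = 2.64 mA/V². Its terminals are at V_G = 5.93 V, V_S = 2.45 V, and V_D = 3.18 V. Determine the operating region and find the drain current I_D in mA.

Triode; I_D = 4.50 mA

V_GS = V_G − V_S = 5.93 − 2.45 = 3.48 V; V_DS = V_D − V_S = 3.18 − 2.45 = 0.73 V.
V_ov = V_GS − V_TN = 3.48 − 0.78 = 2.7 V.
Since V_DS = 0.73 V < V_ov = 2.7 V, the device is in the triode region.
I_D = k_n [V_ov · V_DS − ½ V_DS²] = 2.64 × [2.7 × 0.73 − 0.5 × 0.73²] = 4.5 mA.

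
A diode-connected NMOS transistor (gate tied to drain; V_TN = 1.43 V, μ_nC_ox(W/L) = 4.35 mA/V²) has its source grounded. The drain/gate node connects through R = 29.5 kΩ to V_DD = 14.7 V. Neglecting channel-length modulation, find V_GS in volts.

V_GS = 1.88 V

With gate tied to drain, V_GS = V_DS ≥ V_GS − V_TN, so the device is in saturation.
KCL at the drain: ½ k_n (V_GS − V_TN)² = (V_DD − V_GS)/R.
Let x = V_GS − 1.43. Then 64.2 x² + x − 13.27 = 0, giving x = 0.447 V (positive root), so V_GS = 1.88 V.
I_D = (V_DD − V_GS)/R = (14.7 − 1.88) / 29.5 = 0.435 mA.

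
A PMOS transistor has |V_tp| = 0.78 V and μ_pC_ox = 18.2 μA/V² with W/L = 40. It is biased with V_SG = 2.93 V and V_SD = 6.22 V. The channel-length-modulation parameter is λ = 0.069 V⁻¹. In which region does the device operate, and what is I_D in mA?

k_p = μ_pC_ox · (W/L) = 0.728 mA/V².
V_ov = V_SG − |V_tp| = 2.93 − 0.78 = 2.15 V.
Since V_SD = 6.22 V ≥ V_ov = 2.15 V, the device is in saturation.
I_D = ½ k_p V_ov² (1 + λ V_SD) = 0.5 × 0.728 × 2.15² × (1 + 0.069 × 6.22) = 2.4 mA.

Saturation; I_D = 2.40 mA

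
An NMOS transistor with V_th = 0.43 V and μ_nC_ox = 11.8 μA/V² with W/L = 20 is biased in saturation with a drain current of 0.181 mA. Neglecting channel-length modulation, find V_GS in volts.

V_GS = 1.67 V

k_n = μ_nC_ox · (W/L) = 0.236 mA/V².
In saturation I_D = ½ k_n (V_GS − V_th)², so V_GS − V_th = √(2 I_D / k_n) = √(2 × 0.181 / 0.236) = 1.24 V.
V_GS = 0.43 + 1.24 = 1.67 V.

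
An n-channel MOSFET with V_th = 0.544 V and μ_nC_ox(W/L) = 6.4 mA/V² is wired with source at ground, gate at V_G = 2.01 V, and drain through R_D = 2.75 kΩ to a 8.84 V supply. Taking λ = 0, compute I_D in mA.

V_GS = V_G = 2.01 V, so V_ov = 2.01 − 0.544 = 1.47 V.
Assume saturation: I_D = ½ k_n V_ov² = 0.5 × 6.4 × 1.47² = 6.88 mA, giving V_DS = V_DD − I_D R_D = 8.84 − 6.88 × 2.75 = -10.1 V.
But -10.1 V < V_ov = 1.47 V, so the device is actually in triode.
In triode I_D = k_n[V_ov V_DS − ½ V_DS²] and I_D = (V_DD − V_DS)/R_D. Equating: 8.8 V_DS² − 26.8 V_DS + 8.84 = 0, giving V_DS = 0.376 V (the root below V_ov).
I_D = (8.84 − 0.376) / 2.75 = 3.08 mA.

I_D = 3.08 mA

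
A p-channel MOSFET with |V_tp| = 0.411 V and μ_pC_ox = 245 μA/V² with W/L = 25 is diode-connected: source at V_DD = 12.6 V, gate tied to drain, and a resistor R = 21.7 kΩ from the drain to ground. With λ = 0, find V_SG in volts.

V_SG = 0.832 V

With gate tied to drain, V_SG = V_SD ≥ V_SG − |V_tp|, so the device is in saturation.
k_p = μ_pC_ox · (W/L) = 6.125 mA/V².
KCL at the drain: ½ k_p (V_SG − |V_tp|)² = (V_DD − V_SG)/R.
Let x = V_SG − 0.411. Then 66.5 x² + x − 12.19 = 0, giving x = 0.421 V (positive root), so V_SG = 0.832 V.
I_D = (V_DD − V_SG)/R = (12.6 − 0.832) / 21.7 = 0.542 mA.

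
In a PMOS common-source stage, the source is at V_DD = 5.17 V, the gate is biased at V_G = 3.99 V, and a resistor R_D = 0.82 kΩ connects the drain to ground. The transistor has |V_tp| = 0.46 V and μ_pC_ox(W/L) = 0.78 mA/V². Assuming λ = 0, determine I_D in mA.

V_SG = V_DD − V_G = 5.17 − 3.99 = 1.18 V, so V_ov = 1.18 − 0.46 = 0.72 V.
Assume saturation: I_D = ½ k_p V_ov² = 0.5 × 0.78 × 0.72² = 0.202 mA, giving V_SD = V_DD − I_D R_D = 5.17 − 0.202 × 0.82 = 5 V.
V_SD = 5 V ≥ V_ov = 0.72 V, confirming saturation.

I_D = 0.202 mA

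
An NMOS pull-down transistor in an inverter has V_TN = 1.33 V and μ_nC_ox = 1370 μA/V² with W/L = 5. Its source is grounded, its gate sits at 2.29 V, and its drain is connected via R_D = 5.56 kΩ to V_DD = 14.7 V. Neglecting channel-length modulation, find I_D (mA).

V_GS = V_G = 2.29 V, so V_ov = 2.29 − 1.33 = 0.96 V.
k_n = μ_nC_ox · (W/L) = 6.85 mA/V².
Assume saturation: I_D = ½ k_n V_ov² = 0.5 × 6.85 × 0.96² = 3.16 mA, giving V_DS = V_DD − I_D R_D = 14.7 − 3.16 × 5.56 = -2.85 V.
But -2.85 V < V_ov = 0.96 V, so the device is actually in triode.
In triode I_D = k_n[V_ov V_DS − ½ V_DS²] and I_D = (V_DD − V_DS)/R_D. Equating: 19 V_DS² − 37.56 V_DS + 14.7 = 0, giving V_DS = 0.538 V (the root below V_ov).
I_D = (14.7 − 0.538) / 5.56 = 2.55 mA.

I_D = 2.55 mA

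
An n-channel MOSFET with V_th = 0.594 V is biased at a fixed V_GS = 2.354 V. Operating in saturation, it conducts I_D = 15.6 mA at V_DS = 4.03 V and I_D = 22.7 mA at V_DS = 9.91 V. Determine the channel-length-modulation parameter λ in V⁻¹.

λ = 0.112 V⁻¹

With V_GS fixed, I_D ∝ (1 + λ V_DS) in saturation, so I_D2/I_D1 = (1 + λ V_DS2)/(1 + λ V_DS1).
22.7/15.6 = 1.455 = (1 + 9.91 λ)/(1 + 4.03 λ).
Solving: λ (I_D1 V_DS2 − I_D2 V_DS1) = I_D2 − I_D1, so λ = (22.7 − 15.6) / (15.6 × 9.91 − 22.7 × 4.03) = 7.1 / 63.1 = 0.112 V⁻¹.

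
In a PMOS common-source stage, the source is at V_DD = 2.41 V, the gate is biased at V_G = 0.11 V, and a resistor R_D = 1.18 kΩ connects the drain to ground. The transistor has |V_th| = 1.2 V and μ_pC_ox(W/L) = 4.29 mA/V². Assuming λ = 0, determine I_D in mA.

I_D = 1.67 mA

V_SG = V_DD − V_G = 2.41 − 0.11 = 2.3 V, so V_ov = 2.3 − 1.2 = 1.1 V.
Assume saturation: I_D = ½ k_p V_ov² = 0.5 × 4.29 × 1.1² = 2.6 mA, giving V_SD = V_DD − I_D R_D = 2.41 − 2.6 × 1.18 = -0.653 V.
But -0.653 V < V_ov = 1.1 V, so the device is actually in triode.
In triode I_D = k_p[V_ov V_SD − ½ V_SD²] and I_D = (V_DD − V_SD)/R_D. Equating: 2.53 V_SD² − 6.568 V_SD + 2.41 = 0, giving V_SD = 0.442 V (the root below V_ov).
I_D = (2.41 − 0.442) / 1.18 = 1.67 mA.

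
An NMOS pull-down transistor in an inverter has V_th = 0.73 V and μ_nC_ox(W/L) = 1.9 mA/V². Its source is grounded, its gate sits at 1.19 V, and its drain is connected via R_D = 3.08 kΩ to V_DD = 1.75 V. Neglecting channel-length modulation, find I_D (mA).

I_D = 0.201 mA

V_GS = V_G = 1.19 V, so V_ov = 1.19 − 0.73 = 0.46 V.
Assume saturation: I_D = ½ k_n V_ov² = 0.5 × 1.9 × 0.46² = 0.201 mA, giving V_DS = V_DD − I_D R_D = 1.75 − 0.201 × 3.08 = 1.13 V.
V_DS = 1.13 V ≥ V_ov = 0.46 V, confirming saturation.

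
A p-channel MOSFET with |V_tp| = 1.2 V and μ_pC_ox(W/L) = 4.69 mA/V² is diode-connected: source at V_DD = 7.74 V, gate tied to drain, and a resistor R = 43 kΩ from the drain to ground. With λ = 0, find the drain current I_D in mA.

With gate tied to drain, V_SG = V_SD ≥ V_SG − |V_tp|, so the device is in saturation.
KCL at the drain: ½ k_p (V_SG − |V_tp|)² = (V_DD − V_SG)/R.
Let x = V_SG − 1.2. Then 101 x² + x − 6.54 = 0, giving x = 0.25 V (positive root), so V_SG = 1.45 V.
I_D = (V_DD − V_SG)/R = (7.74 − 1.45) / 43 = 0.146 mA.

I_D = 0.146 mA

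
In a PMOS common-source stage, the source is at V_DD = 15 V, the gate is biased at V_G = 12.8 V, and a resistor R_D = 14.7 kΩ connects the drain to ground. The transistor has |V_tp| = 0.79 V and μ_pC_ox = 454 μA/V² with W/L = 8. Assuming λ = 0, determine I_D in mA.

I_D = 1.01 mA

V_SG = V_DD − V_G = 15 − 12.8 = 2.2 V, so V_ov = 2.2 − 0.79 = 1.41 V.
k_p = μ_pC_ox · (W/L) = 3.632 mA/V².
Assume saturation: I_D = ½ k_p V_ov² = 0.5 × 3.632 × 1.41² = 3.61 mA, giving V_SD = V_DD − I_D R_D = 15 − 3.61 × 14.7 = -38.1 V.
But -38.1 V < V_ov = 1.41 V, so the device is actually in triode.
In triode I_D = k_p[V_ov V_SD − ½ V_SD²] and I_D = (V_DD − V_SD)/R_D. Equating: 26.7 V_SD² − 76.28 V_SD + 15 = 0, giving V_SD = 0.212 V (the root below V_ov).
I_D = (15 − 0.212) / 14.7 = 1.01 mA.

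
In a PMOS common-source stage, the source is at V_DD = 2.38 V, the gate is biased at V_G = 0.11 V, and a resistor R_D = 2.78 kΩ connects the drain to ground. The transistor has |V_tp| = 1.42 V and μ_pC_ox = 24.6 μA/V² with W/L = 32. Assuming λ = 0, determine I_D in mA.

I_D = 0.284 mA

V_SG = V_DD − V_G = 2.38 − 0.11 = 2.27 V, so V_ov = 2.27 − 1.42 = 0.85 V.
k_p = μ_pC_ox · (W/L) = 0.7872 mA/V².
Assume saturation: I_D = ½ k_p V_ov² = 0.5 × 0.7872 × 0.85² = 0.284 mA, giving V_SD = V_DD − I_D R_D = 2.38 − 0.284 × 2.78 = 1.59 V.
V_SD = 1.59 V ≥ V_ov = 0.85 V, confirming saturation.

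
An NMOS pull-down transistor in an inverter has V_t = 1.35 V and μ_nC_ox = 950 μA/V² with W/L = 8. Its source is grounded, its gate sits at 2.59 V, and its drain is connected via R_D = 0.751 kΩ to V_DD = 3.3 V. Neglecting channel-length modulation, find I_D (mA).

I_D = 3.73 mA

V_GS = V_G = 2.59 V, so V_ov = 2.59 − 1.35 = 1.24 V.
k_n = μ_nC_ox · (W/L) = 7.6 mA/V².
Assume saturation: I_D = ½ k_n V_ov² = 0.5 × 7.6 × 1.24² = 5.84 mA, giving V_DS = V_DD − I_D R_D = 3.3 − 5.84 × 0.751 = -1.09 V.
But -1.09 V < V_ov = 1.24 V, so the device is actually in triode.
In triode I_D = k_n[V_ov V_DS − ½ V_DS²] and I_D = (V_DD − V_DS)/R_D. Equating: 2.85 V_DS² − 8.077 V_DS + 3.3 = 0, giving V_DS = 0.495 V (the root below V_ov).
I_D = (3.3 − 0.495) / 0.751 = 3.73 mA.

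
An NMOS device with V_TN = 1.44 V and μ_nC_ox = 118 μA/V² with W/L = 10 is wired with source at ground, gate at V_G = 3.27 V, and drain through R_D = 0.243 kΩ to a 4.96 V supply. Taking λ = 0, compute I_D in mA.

V_GS = V_G = 3.27 V, so V_ov = 3.27 − 1.44 = 1.83 V.
k_n = μ_nC_ox · (W/L) = 1.18 mA/V².
Assume saturation: I_D = ½ k_n V_ov² = 0.5 × 1.18 × 1.83² = 1.98 mA, giving V_DS = V_DD − I_D R_D = 4.96 − 1.98 × 0.243 = 4.48 V.
V_DS = 4.48 V ≥ V_ov = 1.83 V, confirming saturation.

I_D = 1.98 mA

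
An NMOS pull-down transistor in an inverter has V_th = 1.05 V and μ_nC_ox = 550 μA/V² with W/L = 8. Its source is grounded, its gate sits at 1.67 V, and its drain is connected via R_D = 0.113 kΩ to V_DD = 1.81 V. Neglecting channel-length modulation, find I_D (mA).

V_GS = V_G = 1.67 V, so V_ov = 1.67 − 1.05 = 0.62 V.
k_n = μ_nC_ox · (W/L) = 4.4 mA/V².
Assume saturation: I_D = ½ k_n V_ov² = 0.5 × 4.4 × 0.62² = 0.846 mA, giving V_DS = V_DD − I_D R_D = 1.81 − 0.846 × 0.113 = 1.71 V.
V_DS = 1.71 V ≥ V_ov = 0.62 V, confirming saturation.

I_D = 0.846 mA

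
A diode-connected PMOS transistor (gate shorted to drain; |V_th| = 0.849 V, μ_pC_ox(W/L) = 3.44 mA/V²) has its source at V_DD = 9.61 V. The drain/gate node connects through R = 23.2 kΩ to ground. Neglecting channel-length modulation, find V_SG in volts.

With gate tied to drain, V_SG = V_SD ≥ V_SG − |V_th|, so the device is in saturation.
KCL at the drain: ½ k_p (V_SG − |V_th|)² = (V_DD − V_SG)/R.
Let x = V_SG − 0.849. Then 39.9 x² + x − 8.761 = 0, giving x = 0.456 V (positive root), so V_SG = 1.31 V.
I_D = (V_DD − V_SG)/R = (9.61 − 1.31) / 23.2 = 0.358 mA.

V_SG = 1.31 V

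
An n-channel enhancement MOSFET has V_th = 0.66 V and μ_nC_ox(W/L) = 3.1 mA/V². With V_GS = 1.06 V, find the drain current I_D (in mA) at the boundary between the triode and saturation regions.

At the boundary V_DS = V_ov = V_GS − V_th = 1.06 − 0.66 = 0.4 V.
I_D = ½ k_n V_ov² = 0.5 × 3.1 × 0.4² = 0.248 mA.

I_D = 0.248 mA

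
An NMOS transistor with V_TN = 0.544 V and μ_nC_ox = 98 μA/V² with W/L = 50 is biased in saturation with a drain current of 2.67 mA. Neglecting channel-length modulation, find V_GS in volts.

V_GS = 1.59 V

k_n = μ_nC_ox · (W/L) = 4.9 mA/V².
In saturation I_D = ½ k_n (V_GS − V_TN)², so V_GS − V_TN = √(2 I_D / k_n) = √(2 × 2.67 / 4.9) = 1.04 V.
V_GS = 0.544 + 1.04 = 1.59 V.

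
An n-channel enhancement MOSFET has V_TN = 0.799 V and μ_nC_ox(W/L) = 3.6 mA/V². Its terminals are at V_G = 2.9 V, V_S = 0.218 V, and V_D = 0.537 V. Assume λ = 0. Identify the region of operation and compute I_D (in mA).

Triode; I_D = 1.98 mA

V_GS = V_G − V_S = 2.9 − 0.218 = 2.68 V; V_DS = V_D − V_S = 0.537 − 0.218 = 0.319 V.
V_ov = V_GS − V_TN = 2.68 − 0.799 = 1.88 V.
Since V_DS = 0.319 V < V_ov = 1.88 V, the device is in the triode region.
I_D = k_n [V_ov · V_DS − ½ V_DS²] = 3.6 × [1.88 × 0.319 − 0.5 × 0.319²] = 1.98 mA.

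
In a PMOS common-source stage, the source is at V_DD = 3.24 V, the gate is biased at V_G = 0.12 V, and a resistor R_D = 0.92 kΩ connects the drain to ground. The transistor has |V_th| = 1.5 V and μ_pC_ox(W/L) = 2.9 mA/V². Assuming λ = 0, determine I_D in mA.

I_D = 2.71 mA

V_SG = V_DD − V_G = 3.24 − 0.12 = 3.12 V, so V_ov = 3.12 − 1.5 = 1.62 V.
Assume saturation: I_D = ½ k_p V_ov² = 0.5 × 2.9 × 1.62² = 3.81 mA, giving V_SD = V_DD − I_D R_D = 3.24 − 3.81 × 0.92 = -0.261 V.
But -0.261 V < V_ov = 1.62 V, so the device is actually in triode.
In triode I_D = k_p[V_ov V_SD − ½ V_SD²] and I_D = (V_DD − V_SD)/R_D. Equating: 1.33 V_SD² − 5.322 V_SD + 3.24 = 0, giving V_SD = 0.75 V (the root below V_ov).
I_D = (3.24 − 0.75) / 0.92 = 2.71 mA.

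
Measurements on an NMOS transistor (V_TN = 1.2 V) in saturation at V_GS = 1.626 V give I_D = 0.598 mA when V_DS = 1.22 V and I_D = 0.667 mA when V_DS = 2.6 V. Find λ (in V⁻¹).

λ = 0.0931 V⁻¹

With V_GS fixed, I_D ∝ (1 + λ V_DS) in saturation, so I_D2/I_D1 = (1 + λ V_DS2)/(1 + λ V_DS1).
0.667/0.598 = 1.115 = (1 + 2.6 λ)/(1 + 1.22 λ).
Solving: λ (I_D1 V_DS2 − I_D2 V_DS1) = I_D2 − I_D1, so λ = (0.667 − 0.598) / (0.598 × 2.6 − 0.667 × 1.22) = 0.069 / 0.741 = 0.0931 V⁻¹.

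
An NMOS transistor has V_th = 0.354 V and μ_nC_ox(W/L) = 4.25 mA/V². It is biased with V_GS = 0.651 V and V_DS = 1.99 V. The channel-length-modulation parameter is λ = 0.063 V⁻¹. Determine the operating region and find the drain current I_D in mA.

Saturation; I_D = 0.211 mA

V_ov = V_GS − V_th = 0.651 − 0.354 = 0.297 V.
Since V_DS = 1.99 V ≥ V_ov = 0.297 V, the device is in saturation.
I_D = ½ k_n V_ov² (1 + λ V_DS) = 0.5 × 4.25 × 0.297² × (1 + 0.063 × 1.99) = 0.211 mA.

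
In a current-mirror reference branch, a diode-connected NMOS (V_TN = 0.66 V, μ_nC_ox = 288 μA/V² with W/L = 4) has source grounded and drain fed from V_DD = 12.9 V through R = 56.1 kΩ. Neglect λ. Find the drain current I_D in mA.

I_D = 0.207 mA

With gate tied to drain, V_GS = V_DS ≥ V_GS − V_TN, so the device is in saturation.
k_n = μ_nC_ox · (W/L) = 1.152 mA/V².
KCL at the drain: ½ k_n (V_GS − V_TN)² = (V_DD − V_GS)/R.
Let x = V_GS − 0.66. Then 32.3 x² + x − 12.24 = 0, giving x = 0.6 V (positive root), so V_GS = 1.26 V.
I_D = (V_DD − V_GS)/R = (12.9 − 1.26) / 56.1 = 0.207 mA.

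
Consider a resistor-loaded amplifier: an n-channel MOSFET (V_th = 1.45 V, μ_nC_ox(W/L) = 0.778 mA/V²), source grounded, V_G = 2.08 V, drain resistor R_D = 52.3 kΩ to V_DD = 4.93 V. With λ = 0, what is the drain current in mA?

V_GS = V_G = 2.08 V, so V_ov = 2.08 − 1.45 = 0.63 V.
Assume saturation: I_D = ½ k_n V_ov² = 0.5 × 0.778 × 0.63² = 0.154 mA, giving V_DS = V_DD − I_D R_D = 4.93 − 0.154 × 52.3 = -3.14 V.
But -3.14 V < V_ov = 0.63 V, so the device is actually in triode.
In triode I_D = k_n[V_ov V_DS − ½ V_DS²] and I_D = (V_DD − V_DS)/R_D. Equating: 20.3 V_DS² − 26.63 V_DS + 4.93 = 0, giving V_DS = 0.223 V (the root below V_ov).
I_D = (4.93 − 0.223) / 52.3 = 0.09 mA.

I_D = 0.0900 mA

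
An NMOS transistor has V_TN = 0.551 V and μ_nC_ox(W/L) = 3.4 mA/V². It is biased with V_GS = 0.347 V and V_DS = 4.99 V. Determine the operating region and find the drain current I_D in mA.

Cutoff; I_D = 0 mA

V_GS = 0.347 V < V_TN = 0.551 V, so the transistor is in cutoff.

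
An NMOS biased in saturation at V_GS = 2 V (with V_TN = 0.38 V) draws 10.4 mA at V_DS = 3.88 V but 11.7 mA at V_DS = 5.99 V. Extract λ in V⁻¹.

With V_GS fixed, I_D ∝ (1 + λ V_DS) in saturation, so I_D2/I_D1 = (1 + λ V_DS2)/(1 + λ V_DS1).
11.7/10.4 = 1.125 = (1 + 5.99 λ)/(1 + 3.88 λ).
Solving: λ (I_D1 V_DS2 − I_D2 V_DS1) = I_D2 − I_D1, so λ = (11.7 − 10.4) / (10.4 × 5.99 − 11.7 × 3.88) = 1.3 / 16.9 = 0.0769 V⁻¹.

λ = 0.0769 V⁻¹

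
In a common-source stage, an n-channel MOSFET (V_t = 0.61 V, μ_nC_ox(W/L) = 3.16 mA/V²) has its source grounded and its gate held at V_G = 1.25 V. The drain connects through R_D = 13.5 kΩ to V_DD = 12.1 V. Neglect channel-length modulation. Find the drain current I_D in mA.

I_D = 0.647 mA

V_GS = V_G = 1.25 V, so V_ov = 1.25 − 0.61 = 0.64 V.
Assume saturation: I_D = ½ k_n V_ov² = 0.5 × 3.16 × 0.64² = 0.647 mA, giving V_DS = V_DD − I_D R_D = 12.1 − 0.647 × 13.5 = 3.36 V.
V_DS = 3.36 V ≥ V_ov = 0.64 V, confirming saturation.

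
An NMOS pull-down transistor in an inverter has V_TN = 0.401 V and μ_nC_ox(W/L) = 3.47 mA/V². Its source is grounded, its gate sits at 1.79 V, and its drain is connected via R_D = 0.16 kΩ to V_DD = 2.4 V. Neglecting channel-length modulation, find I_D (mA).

I_D = 3.35 mA

V_GS = V_G = 1.79 V, so V_ov = 1.79 − 0.401 = 1.39 V.
Assume saturation: I_D = ½ k_n V_ov² = 0.5 × 3.47 × 1.39² = 3.35 mA, giving V_DS = V_DD − I_D R_D = 2.4 − 3.35 × 0.16 = 1.86 V.
V_DS = 1.86 V ≥ V_ov = 1.39 V, confirming saturation.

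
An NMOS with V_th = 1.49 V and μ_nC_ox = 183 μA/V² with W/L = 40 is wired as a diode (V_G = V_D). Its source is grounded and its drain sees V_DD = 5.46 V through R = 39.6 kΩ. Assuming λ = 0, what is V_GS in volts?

V_GS = 1.65 V

With gate tied to drain, V_GS = V_DS ≥ V_GS − V_th, so the device is in saturation.
k_n = μ_nC_ox · (W/L) = 7.32 mA/V².
KCL at the drain: ½ k_n (V_GS − V_th)² = (V_DD − V_GS)/R.
Let x = V_GS − 1.49. Then 145 x² + x − 3.97 = 0, giving x = 0.162 V (positive root), so V_GS = 1.65 V.
I_D = (V_DD − V_GS)/R = (5.46 − 1.65) / 39.6 = 0.0962 mA.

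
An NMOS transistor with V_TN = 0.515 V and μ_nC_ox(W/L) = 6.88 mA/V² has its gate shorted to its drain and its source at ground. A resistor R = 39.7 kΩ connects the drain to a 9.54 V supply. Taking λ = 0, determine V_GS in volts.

V_GS = 0.768 V

With gate tied to drain, V_GS = V_DS ≥ V_GS − V_TN, so the device is in saturation.
KCL at the drain: ½ k_n (V_GS − V_TN)² = (V_DD − V_GS)/R.
Let x = V_GS − 0.515. Then 137 x² + x − 9.025 = 0, giving x = 0.253 V (positive root), so V_GS = 0.768 V.
I_D = (V_DD − V_GS)/R = (9.54 − 0.768) / 39.7 = 0.221 mA.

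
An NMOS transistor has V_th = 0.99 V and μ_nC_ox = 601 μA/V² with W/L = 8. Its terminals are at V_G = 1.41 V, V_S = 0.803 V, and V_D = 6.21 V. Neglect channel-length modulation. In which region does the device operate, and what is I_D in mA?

Cutoff; I_D = 0 mA

V_GS = V_G − V_S = 1.41 − 0.803 = 0.607 V; V_DS = V_D − V_S = 6.21 − 0.803 = 5.41 V.
V_GS = 0.607 V < V_th = 0.99 V, so the transistor is in cutoff.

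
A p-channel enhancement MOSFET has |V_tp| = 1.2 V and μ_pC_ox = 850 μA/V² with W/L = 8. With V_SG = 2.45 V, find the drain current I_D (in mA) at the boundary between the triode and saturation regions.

I_D = 5.31 mA

At the boundary V_SD = V_ov = V_SG − |V_tp| = 2.45 − 1.2 = 1.25 V.
k_p = μ_pC_ox · (W/L) = 6.8 mA/V².
I_D = ½ k_p V_ov² = 0.5 × 6.8 × 1.25² = 5.31 mA.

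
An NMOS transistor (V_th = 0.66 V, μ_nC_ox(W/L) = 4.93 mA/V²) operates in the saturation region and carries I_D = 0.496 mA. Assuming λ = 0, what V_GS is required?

V_GS = 1.11 V

In saturation I_D = ½ k_n (V_GS − V_th)², so V_GS − V_th = √(2 I_D / k_n) = √(2 × 0.496 / 4.93) = 0.449 V.
V_GS = 0.66 + 0.449 = 1.11 V.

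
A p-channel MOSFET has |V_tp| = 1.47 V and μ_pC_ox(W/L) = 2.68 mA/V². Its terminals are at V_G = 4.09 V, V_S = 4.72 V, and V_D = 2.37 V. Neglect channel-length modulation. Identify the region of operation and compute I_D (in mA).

Cutoff; I_D = 0 mA

V_SG = V_S − V_G = 4.72 − 4.09 = 0.63 V; V_SD = V_S − V_D = 4.72 − 2.37 = 2.35 V.
V_SG = 0.63 V < |V_tp| = 1.47 V, so the transistor is in cutoff.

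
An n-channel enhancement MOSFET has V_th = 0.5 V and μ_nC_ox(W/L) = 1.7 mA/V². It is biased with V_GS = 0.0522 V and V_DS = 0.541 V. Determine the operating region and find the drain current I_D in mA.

Cutoff; I_D = 0 mA

V_GS = 0.0522 V < V_th = 0.5 V, so the transistor is in cutoff.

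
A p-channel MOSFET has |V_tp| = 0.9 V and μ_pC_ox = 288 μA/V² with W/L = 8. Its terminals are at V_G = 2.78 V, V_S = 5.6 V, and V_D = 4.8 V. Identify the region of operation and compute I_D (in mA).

V_SG = V_S − V_G = 5.6 − 2.78 = 2.82 V; V_SD = V_S − V_D = 5.6 − 4.8 = 0.8 V.
k_p = μ_pC_ox · (W/L) = 2.304 mA/V².
V_ov = V_SG − |V_tp| = 2.82 − 0.9 = 1.92 V.
Since V_SD = 0.8 V < V_ov = 1.92 V, the device is in the triode region.
I_D = k_p [V_ov · V_SD − ½ V_SD²] = 2.304 × [1.92 × 0.8 − 0.5 × 0.8²] = 2.8 mA.

Triode; I_D = 2.80 mA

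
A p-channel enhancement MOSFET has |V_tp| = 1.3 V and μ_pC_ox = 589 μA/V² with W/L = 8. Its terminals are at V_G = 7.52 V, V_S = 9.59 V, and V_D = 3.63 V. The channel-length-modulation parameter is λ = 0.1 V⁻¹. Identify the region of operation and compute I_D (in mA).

V_SG = V_S − V_G = 9.59 − 7.52 = 2.07 V; V_SD = V_S − V_D = 9.59 − 3.63 = 5.96 V.
k_p = μ_pC_ox · (W/L) = 4.712 mA/V².
V_ov = V_SG − |V_tp| = 2.07 − 1.3 = 0.77 V.
Since V_SD = 5.96 V ≥ V_ov = 0.77 V, the device is in saturation.
I_D = ½ k_p V_ov² (1 + λ V_SD) = 0.5 × 4.712 × 0.77² × (1 + 0.1 × 5.96) = 2.23 mA.

Saturation; I_D = 2.23 mA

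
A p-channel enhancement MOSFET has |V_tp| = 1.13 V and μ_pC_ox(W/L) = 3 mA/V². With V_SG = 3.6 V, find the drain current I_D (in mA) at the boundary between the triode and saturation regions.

At the boundary V_SD = V_ov = V_SG − |V_tp| = 3.6 − 1.13 = 2.47 V.
I_D = ½ k_p V_ov² = 0.5 × 3 × 2.47² = 9.15 mA.

I_D = 9.15 mA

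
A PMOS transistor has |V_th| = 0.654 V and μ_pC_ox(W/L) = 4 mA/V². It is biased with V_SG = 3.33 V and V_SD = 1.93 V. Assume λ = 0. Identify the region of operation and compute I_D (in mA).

V_ov = V_SG − |V_th| = 3.33 − 0.654 = 2.68 V.
Since V_SD = 1.93 V < V_ov = 2.68 V, the device is in the triode region.
I_D = k_p [V_ov · V_SD − ½ V_SD²] = 4 × [2.68 × 1.93 − 0.5 × 1.93²] = 13.2 mA.

Triode; I_D = 13.2 mA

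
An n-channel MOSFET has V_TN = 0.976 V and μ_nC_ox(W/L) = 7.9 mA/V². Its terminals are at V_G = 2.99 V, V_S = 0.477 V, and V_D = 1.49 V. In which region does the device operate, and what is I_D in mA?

V_GS = V_G − V_S = 2.99 − 0.477 = 2.51 V; V_DS = V_D − V_S = 1.49 − 0.477 = 1.01 V.
V_ov = V_GS − V_TN = 2.51 − 0.976 = 1.54 V.
Since V_DS = 1.01 V < V_ov = 1.54 V, the device is in the triode region.
I_D = k_n [V_ov · V_DS − ½ V_DS²] = 7.9 × [1.54 × 1.01 − 0.5 × 1.01²] = 8.25 mA.

Triode; I_D = 8.25 mA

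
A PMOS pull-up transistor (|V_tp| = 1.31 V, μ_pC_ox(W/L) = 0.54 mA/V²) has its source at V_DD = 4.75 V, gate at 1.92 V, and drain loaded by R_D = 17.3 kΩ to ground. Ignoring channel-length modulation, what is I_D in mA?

I_D = 0.254 mA

V_SG = V_DD − V_G = 4.75 − 1.92 = 2.83 V, so V_ov = 2.83 − 1.31 = 1.52 V.
Assume saturation: I_D = ½ k_p V_ov² = 0.5 × 0.54 × 1.52² = 0.624 mA, giving V_SD = V_DD − I_D R_D = 4.75 − 0.624 × 17.3 = -6.04 V.
But -6.04 V < V_ov = 1.52 V, so the device is actually in triode.
In triode I_D = k_p[V_ov V_SD − ½ V_SD²] and I_D = (V_DD − V_SD)/R_D. Equating: 4.67 V_SD² − 15.2 V_SD + 4.75 = 0, giving V_SD = 0.35 V (the root below V_ov).
I_D = (4.75 − 0.35) / 17.3 = 0.254 mA.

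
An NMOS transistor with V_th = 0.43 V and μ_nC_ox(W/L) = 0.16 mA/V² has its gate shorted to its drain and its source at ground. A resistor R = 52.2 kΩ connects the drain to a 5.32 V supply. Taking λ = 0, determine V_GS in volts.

With gate tied to drain, V_GS = V_DS ≥ V_GS − V_th, so the device is in saturation.
KCL at the drain: ½ k_n (V_GS − V_th)² = (V_DD − V_GS)/R.
Let x = V_GS − 0.43. Then 4.18 x² + x − 4.89 = 0, giving x = 0.969 V (positive root), so V_GS = 1.4 V.
I_D = (V_DD − V_GS)/R = (5.32 − 1.4) / 52.2 = 0.0751 mA.

V_GS = 1.40 V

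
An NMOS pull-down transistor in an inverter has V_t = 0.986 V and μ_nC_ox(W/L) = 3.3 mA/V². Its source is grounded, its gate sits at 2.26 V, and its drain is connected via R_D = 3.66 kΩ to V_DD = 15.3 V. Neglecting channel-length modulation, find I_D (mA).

I_D = 2.68 mA

V_GS = V_G = 2.26 V, so V_ov = 2.26 − 0.986 = 1.27 V.
Assume saturation: I_D = ½ k_n V_ov² = 0.5 × 3.3 × 1.27² = 2.68 mA, giving V_DS = V_DD − I_D R_D = 15.3 − 2.68 × 3.66 = 5.5 V.
V_DS = 5.5 V ≥ V_ov = 1.27 V, confirming saturation.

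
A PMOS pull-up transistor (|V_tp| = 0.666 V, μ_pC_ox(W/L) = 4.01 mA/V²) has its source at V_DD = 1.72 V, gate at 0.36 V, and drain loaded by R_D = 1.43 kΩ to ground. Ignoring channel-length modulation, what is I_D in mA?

I_D = 0.870 mA

V_SG = V_DD − V_G = 1.72 − 0.36 = 1.36 V, so V_ov = 1.36 − 0.666 = 0.694 V.
Assume saturation: I_D = ½ k_p V_ov² = 0.5 × 4.01 × 0.694² = 0.966 mA, giving V_SD = V_DD − I_D R_D = 1.72 − 0.966 × 1.43 = 0.339 V.
But 0.339 V < V_ov = 0.694 V, so the device is actually in triode.
In triode I_D = k_p[V_ov V_SD − ½ V_SD²] and I_D = (V_DD − V_SD)/R_D. Equating: 2.87 V_SD² − 4.98 V_SD + 1.72 = 0, giving V_SD = 0.476 V (the root below V_ov).
I_D = (1.72 − 0.476) / 1.43 = 0.87 mA.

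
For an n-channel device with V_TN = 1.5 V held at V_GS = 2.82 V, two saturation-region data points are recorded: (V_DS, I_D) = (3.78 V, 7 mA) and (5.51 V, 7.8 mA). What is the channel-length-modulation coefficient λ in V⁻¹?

With V_GS fixed, I_D ∝ (1 + λ V_DS) in saturation, so I_D2/I_D1 = (1 + λ V_DS2)/(1 + λ V_DS1).
7.8/7 = 1.114 = (1 + 5.51 λ)/(1 + 3.78 λ).
Solving: λ (I_D1 V_DS2 − I_D2 V_DS1) = I_D2 − I_D1, so λ = (7.8 − 7) / (7 × 5.51 − 7.8 × 3.78) = 0.8 / 9.09 = 0.088 V⁻¹.

λ = 0.0880 V⁻¹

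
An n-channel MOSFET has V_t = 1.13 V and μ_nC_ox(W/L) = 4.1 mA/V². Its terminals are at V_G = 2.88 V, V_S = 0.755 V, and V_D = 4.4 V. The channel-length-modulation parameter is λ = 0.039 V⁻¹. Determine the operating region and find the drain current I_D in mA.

Saturation; I_D = 2.32 mA

V_GS = V_G − V_S = 2.88 − 0.755 = 2.12 V; V_DS = V_D − V_S = 4.4 − 0.755 = 3.65 V.
V_ov = V_GS − V_t = 2.12 − 1.13 = 0.995 V.
Since V_DS = 3.65 V ≥ V_ov = 0.995 V, the device is in saturation.
I_D = ½ k_n V_ov² (1 + λ V_DS) = 0.5 × 4.1 × 0.995² × (1 + 0.039 × 3.65) = 2.32 mA.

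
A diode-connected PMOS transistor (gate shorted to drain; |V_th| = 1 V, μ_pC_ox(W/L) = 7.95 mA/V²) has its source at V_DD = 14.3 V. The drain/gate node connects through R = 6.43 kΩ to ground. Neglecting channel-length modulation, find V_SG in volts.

V_SG = 1.70 V

With gate tied to drain, V_SG = V_SD ≥ V_SG − |V_th|, so the device is in saturation.
KCL at the drain: ½ k_p (V_SG − |V_th|)² = (V_DD − V_SG)/R.
Let x = V_SG − 1. Then 25.6 x² + x − 13.3 = 0, giving x = 0.702 V (positive root), so V_SG = 1.7 V.
I_D = (V_DD − V_SG)/R = (14.3 − 1.7) / 6.43 = 1.96 mA.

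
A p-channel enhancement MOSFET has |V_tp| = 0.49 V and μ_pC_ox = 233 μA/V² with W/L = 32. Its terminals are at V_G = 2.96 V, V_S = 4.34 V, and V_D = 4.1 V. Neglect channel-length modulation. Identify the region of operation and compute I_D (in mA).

V_SG = V_S − V_G = 4.34 − 2.96 = 1.38 V; V_SD = V_S − V_D = 4.34 − 4.1 = 0.24 V.
k_p = μ_pC_ox · (W/L) = 7.456 mA/V².
V_ov = V_SG − |V_tp| = 1.38 − 0.49 = 0.89 V.
Since V_SD = 0.24 V < V_ov = 0.89 V, the device is in the triode region.
I_D = k_p [V_ov · V_SD − ½ V_SD²] = 7.456 × [0.89 × 0.24 − 0.5 × 0.24²] = 1.38 mA.

Triode; I_D = 1.38 mA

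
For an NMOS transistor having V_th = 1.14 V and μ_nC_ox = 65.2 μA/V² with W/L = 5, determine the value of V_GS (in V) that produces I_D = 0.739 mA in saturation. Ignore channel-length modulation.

k_n = μ_nC_ox · (W/L) = 0.326 mA/V².
In saturation I_D = ½ k_n (V_GS − V_th)², so V_GS − V_th = √(2 I_D / k_n) = √(2 × 0.739 / 0.326) = 2.13 V.
V_GS = 1.14 + 2.13 = 3.27 V.

V_GS = 3.27 V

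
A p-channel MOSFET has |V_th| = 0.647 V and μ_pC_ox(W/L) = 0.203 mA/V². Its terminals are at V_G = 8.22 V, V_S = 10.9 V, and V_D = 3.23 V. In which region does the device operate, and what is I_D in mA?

V_SG = V_S − V_G = 10.9 − 8.22 = 2.68 V; V_SD = V_S − V_D = 10.9 − 3.23 = 7.67 V.
V_ov = V_SG − |V_th| = 2.68 − 0.647 = 2.03 V.
Since V_SD = 7.67 V ≥ V_ov = 2.03 V, the device is in saturation.
I_D = ½ k_p V_ov² = 0.5 × 0.203 × 2.03² = 0.42 mA.

Saturation; I_D = 0.420 mA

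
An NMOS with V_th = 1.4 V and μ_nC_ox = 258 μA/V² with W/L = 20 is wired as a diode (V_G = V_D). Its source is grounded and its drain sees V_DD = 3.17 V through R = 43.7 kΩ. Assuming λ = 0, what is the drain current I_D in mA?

With gate tied to drain, V_GS = V_DS ≥ V_GS − V_th, so the device is in saturation.
k_n = μ_nC_ox · (W/L) = 5.16 mA/V².
KCL at the drain: ½ k_n (V_GS − V_th)² = (V_DD − V_GS)/R.
Let x = V_GS − 1.4. Then 113 x² + x − 1.77 = 0, giving x = 0.121 V (positive root), so V_GS = 1.52 V.
I_D = (V_DD − V_GS)/R = (3.17 − 1.52) / 43.7 = 0.0377 mA.

I_D = 0.0377 mA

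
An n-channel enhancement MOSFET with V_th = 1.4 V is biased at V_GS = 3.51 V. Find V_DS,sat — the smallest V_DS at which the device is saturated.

The boundary between triode and saturation is V_DS = V_GS − V_th = V_ov.
V_ov = 3.51 − 1.4 = 2.11 V.

V_DS,sat = 2.11 V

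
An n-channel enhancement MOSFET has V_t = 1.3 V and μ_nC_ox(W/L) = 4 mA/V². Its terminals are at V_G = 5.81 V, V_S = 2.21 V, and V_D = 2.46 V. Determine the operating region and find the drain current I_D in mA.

Triode; I_D = 2.17 mA

V_GS = V_G − V_S = 5.81 − 2.21 = 3.6 V; V_DS = V_D − V_S = 2.46 − 2.21 = 0.25 V.
V_ov = V_GS − V_t = 3.6 − 1.3 = 2.3 V.
Since V_DS = 0.25 V < V_ov = 2.3 V, the device is in the triode region.
I_D = k_n [V_ov · V_DS − ½ V_DS²] = 4 × [2.3 × 0.25 − 0.5 × 0.25²] = 2.17 mA.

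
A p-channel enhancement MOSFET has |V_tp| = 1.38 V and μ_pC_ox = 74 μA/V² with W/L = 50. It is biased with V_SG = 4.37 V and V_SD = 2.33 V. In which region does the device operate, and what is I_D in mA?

k_p = μ_pC_ox · (W/L) = 3.7 mA/V².
V_ov = V_SG − |V_tp| = 4.37 − 1.38 = 2.99 V.
Since V_SD = 2.33 V < V_ov = 2.99 V, the device is in the triode region.
I_D = k_p [V_ov · V_SD − ½ V_SD²] = 3.7 × [2.99 × 2.33 − 0.5 × 2.33²] = 15.7 mA.

Triode; I_D = 15.7 mA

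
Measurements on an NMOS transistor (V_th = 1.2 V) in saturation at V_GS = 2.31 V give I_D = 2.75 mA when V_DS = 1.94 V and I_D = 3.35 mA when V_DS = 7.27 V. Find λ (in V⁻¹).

λ = 0.0445 V⁻¹

With V_GS fixed, I_D ∝ (1 + λ V_DS) in saturation, so I_D2/I_D1 = (1 + λ V_DS2)/(1 + λ V_DS1).
3.35/2.75 = 1.218 = (1 + 7.27 λ)/(1 + 1.94 λ).
Solving: λ (I_D1 V_DS2 − I_D2 V_DS1) = I_D2 − I_D1, so λ = (3.35 − 2.75) / (2.75 × 7.27 − 3.35 × 1.94) = 0.6 / 13.5 = 0.0445 V⁻¹.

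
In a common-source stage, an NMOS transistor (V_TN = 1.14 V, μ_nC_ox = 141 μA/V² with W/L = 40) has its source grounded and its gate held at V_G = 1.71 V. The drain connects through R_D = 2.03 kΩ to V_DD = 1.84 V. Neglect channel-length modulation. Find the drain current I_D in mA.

I_D = 0.746 mA

V_GS = V_G = 1.71 V, so V_ov = 1.71 − 1.14 = 0.57 V.
k_n = μ_nC_ox · (W/L) = 5.64 mA/V².
Assume saturation: I_D = ½ k_n V_ov² = 0.5 × 5.64 × 0.57² = 0.916 mA, giving V_DS = V_DD − I_D R_D = 1.84 − 0.916 × 2.03 = -0.0199 V.
But -0.0199 V < V_ov = 0.57 V, so the device is actually in triode.
In triode I_D = k_n[V_ov V_DS − ½ V_DS²] and I_D = (V_DD − V_DS)/R_D. Equating: 5.72 V_DS² − 7.526 V_DS + 1.84 = 0, giving V_DS = 0.325 V (the root below V_ov).
I_D = (1.84 − 0.325) / 2.03 = 0.746 mA.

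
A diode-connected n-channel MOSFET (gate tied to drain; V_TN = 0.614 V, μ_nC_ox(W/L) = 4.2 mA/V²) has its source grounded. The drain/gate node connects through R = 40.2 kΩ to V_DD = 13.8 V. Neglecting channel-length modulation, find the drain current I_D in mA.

I_D = 0.318 mA

With gate tied to drain, V_GS = V_DS ≥ V_GS − V_TN, so the device is in saturation.
KCL at the drain: ½ k_n (V_GS − V_TN)² = (V_DD − V_GS)/R.
Let x = V_GS − 0.614. Then 84.4 x² + x − 13.19 = 0, giving x = 0.389 V (positive root), so V_GS = 1 V.
I_D = (V_DD − V_GS)/R = (13.8 − 1) / 40.2 = 0.318 mA.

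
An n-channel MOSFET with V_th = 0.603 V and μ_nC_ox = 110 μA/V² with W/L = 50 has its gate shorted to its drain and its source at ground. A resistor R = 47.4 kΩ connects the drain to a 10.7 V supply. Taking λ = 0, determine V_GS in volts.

V_GS = 0.878 V

With gate tied to drain, V_GS = V_DS ≥ V_GS − V_th, so the device is in saturation.
k_n = μ_nC_ox · (W/L) = 5.5 mA/V².
KCL at the drain: ½ k_n (V_GS − V_th)² = (V_DD − V_GS)/R.
Let x = V_GS − 0.603. Then 130 x² + x − 10.1 = 0, giving x = 0.275 V (positive root), so V_GS = 0.878 V.
I_D = (V_DD − V_GS)/R = (10.7 − 0.878) / 47.4 = 0.207 mA.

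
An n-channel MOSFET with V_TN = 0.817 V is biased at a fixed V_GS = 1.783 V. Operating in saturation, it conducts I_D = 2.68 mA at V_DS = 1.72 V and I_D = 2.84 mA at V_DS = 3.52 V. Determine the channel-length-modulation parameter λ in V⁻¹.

With V_GS fixed, I_D ∝ (1 + λ V_DS) in saturation, so I_D2/I_D1 = (1 + λ V_DS2)/(1 + λ V_DS1).
2.84/2.68 = 1.06 = (1 + 3.52 λ)/(1 + 1.72 λ).
Solving: λ (I_D1 V_DS2 − I_D2 V_DS1) = I_D2 − I_D1, so λ = (2.84 − 2.68) / (2.68 × 3.52 − 2.84 × 1.72) = 0.16 / 4.55 = 0.0352 V⁻¹.

λ = 0.0352 V⁻¹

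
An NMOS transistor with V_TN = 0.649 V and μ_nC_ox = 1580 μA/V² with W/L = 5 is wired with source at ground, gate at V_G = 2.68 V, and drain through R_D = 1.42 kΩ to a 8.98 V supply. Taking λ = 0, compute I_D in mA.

I_D = 6.03 mA

V_GS = V_G = 2.68 V, so V_ov = 2.68 − 0.649 = 2.03 V.
k_n = μ_nC_ox · (W/L) = 7.9 mA/V².
Assume saturation: I_D = ½ k_n V_ov² = 0.5 × 7.9 × 2.03² = 16.3 mA, giving V_DS = V_DD − I_D R_D = 8.98 − 16.3 × 1.42 = -14.2 V.
But -14.2 V < V_ov = 2.03 V, so the device is actually in triode.
In triode I_D = k_n[V_ov V_DS − ½ V_DS²] and I_D = (V_DD − V_DS)/R_D. Equating: 5.61 V_DS² − 23.78 V_DS + 8.98 = 0, giving V_DS = 0.419 V (the root below V_ov).
I_D = (8.98 − 0.419) / 1.42 = 6.03 mA.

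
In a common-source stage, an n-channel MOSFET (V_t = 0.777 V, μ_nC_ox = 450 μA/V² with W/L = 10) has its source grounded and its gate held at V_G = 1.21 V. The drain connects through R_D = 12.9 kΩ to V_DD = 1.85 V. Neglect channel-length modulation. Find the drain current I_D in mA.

I_D = 0.137 mA

V_GS = V_G = 1.21 V, so V_ov = 1.21 − 0.777 = 0.433 V.
k_n = μ_nC_ox · (W/L) = 4.5 mA/V².
Assume saturation: I_D = ½ k_n V_ov² = 0.5 × 4.5 × 0.433² = 0.422 mA, giving V_DS = V_DD − I_D R_D = 1.85 − 0.422 × 12.9 = -3.59 V.
But -3.59 V < V_ov = 0.433 V, so the device is actually in triode.
In triode I_D = k_n[V_ov V_DS − ½ V_DS²] and I_D = (V_DD − V_DS)/R_D. Equating: 29 V_DS² − 26.14 V_DS + 1.85 = 0, giving V_DS = 0.0774 V (the root below V_ov).
I_D = (1.85 − 0.0774) / 12.9 = 0.137 mA.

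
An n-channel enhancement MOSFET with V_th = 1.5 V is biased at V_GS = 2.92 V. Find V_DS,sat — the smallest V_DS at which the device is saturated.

The boundary between triode and saturation is V_DS = V_GS − V_th = V_ov.
V_ov = 2.92 − 1.5 = 1.42 V.

V_DS,sat = 1.42 V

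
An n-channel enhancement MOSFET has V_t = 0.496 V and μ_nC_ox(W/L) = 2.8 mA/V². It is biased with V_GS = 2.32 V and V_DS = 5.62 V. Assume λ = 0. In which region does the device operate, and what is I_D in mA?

Saturation; I_D = 4.66 mA

V_ov = V_GS − V_t = 2.32 − 0.496 = 1.82 V.
Since V_DS = 5.62 V ≥ V_ov = 1.82 V, the device is in saturation.
I_D = ½ k_n V_ov² = 0.5 × 2.8 × 1.82² = 4.66 mA.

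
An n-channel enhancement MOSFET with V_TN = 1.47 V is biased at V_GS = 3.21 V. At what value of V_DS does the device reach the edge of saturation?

The boundary between triode and saturation is V_DS = V_GS − V_TN = V_ov.
V_ov = 3.21 − 1.47 = 1.74 V.

V_DS,sat = 1.74 V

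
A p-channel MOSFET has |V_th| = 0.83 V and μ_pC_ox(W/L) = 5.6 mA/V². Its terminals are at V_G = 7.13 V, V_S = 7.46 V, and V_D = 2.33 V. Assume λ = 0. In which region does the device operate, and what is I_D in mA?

V_SG = V_S − V_G = 7.46 − 7.13 = 0.33 V; V_SD = V_S − V_D = 7.46 − 2.33 = 5.13 V.
V_SG = 0.33 V < |V_th| = 0.83 V, so the transistor is in cutoff.

Cutoff; I_D = 0 mA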